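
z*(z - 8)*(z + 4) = z^3 - 4*z^2 - 32*z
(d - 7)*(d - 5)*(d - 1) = d^3 - 13*d^2 + 47*d - 35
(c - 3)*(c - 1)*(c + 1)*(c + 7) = c^4 + 4*c^3 - 22*c^2 - 4*c + 21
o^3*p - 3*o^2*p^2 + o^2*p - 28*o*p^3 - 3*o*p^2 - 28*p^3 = (o - 7*p)*(o + 4*p)*(o*p + p)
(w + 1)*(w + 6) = w^2 + 7*w + 6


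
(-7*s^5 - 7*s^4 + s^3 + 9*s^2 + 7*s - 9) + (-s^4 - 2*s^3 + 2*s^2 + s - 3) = -7*s^5 - 8*s^4 - s^3 + 11*s^2 + 8*s - 12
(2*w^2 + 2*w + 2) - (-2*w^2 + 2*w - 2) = 4*w^2 + 4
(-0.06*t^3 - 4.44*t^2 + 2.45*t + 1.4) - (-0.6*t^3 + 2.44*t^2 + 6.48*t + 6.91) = 0.54*t^3 - 6.88*t^2 - 4.03*t - 5.51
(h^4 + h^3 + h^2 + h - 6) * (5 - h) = -h^5 + 4*h^4 + 4*h^3 + 4*h^2 + 11*h - 30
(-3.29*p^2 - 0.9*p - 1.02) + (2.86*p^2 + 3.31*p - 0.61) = -0.43*p^2 + 2.41*p - 1.63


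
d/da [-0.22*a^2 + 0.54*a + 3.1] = 0.54 - 0.44*a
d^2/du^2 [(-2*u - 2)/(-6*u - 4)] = 6/(3*u + 2)^3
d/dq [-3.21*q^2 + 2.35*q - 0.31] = 2.35 - 6.42*q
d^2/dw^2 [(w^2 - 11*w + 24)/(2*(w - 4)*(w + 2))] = 3*(-3*w^3 + 32*w^2 - 136*w + 176)/(w^6 - 6*w^5 - 12*w^4 + 88*w^3 + 96*w^2 - 384*w - 512)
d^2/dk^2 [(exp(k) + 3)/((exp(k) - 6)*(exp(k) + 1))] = (exp(4*k) + 17*exp(3*k) - 9*exp(2*k) + 117*exp(k) - 54)*exp(k)/(exp(6*k) - 15*exp(5*k) + 57*exp(4*k) + 55*exp(3*k) - 342*exp(2*k) - 540*exp(k) - 216)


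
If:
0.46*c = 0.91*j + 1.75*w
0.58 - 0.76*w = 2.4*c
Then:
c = 0.241666666666667 - 0.316666666666667*w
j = 0.122161172161172 - 2.08315018315018*w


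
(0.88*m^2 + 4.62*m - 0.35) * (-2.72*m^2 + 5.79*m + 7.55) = -2.3936*m^4 - 7.4712*m^3 + 34.3458*m^2 + 32.8545*m - 2.6425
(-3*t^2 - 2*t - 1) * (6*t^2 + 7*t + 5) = -18*t^4 - 33*t^3 - 35*t^2 - 17*t - 5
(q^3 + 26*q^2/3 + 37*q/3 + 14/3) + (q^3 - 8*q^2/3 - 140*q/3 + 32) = 2*q^3 + 6*q^2 - 103*q/3 + 110/3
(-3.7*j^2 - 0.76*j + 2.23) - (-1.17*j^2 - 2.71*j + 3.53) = -2.53*j^2 + 1.95*j - 1.3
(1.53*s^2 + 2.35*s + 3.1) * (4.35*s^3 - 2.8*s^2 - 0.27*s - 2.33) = 6.6555*s^5 + 5.9385*s^4 + 6.4919*s^3 - 12.8794*s^2 - 6.3125*s - 7.223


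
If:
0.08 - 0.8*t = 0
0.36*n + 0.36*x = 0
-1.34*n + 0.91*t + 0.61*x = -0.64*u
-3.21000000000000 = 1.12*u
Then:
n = -0.89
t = 0.10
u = -2.87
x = 0.89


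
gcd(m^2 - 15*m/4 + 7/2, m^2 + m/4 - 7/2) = m - 7/4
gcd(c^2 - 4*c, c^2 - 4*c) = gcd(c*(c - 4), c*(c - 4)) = c^2 - 4*c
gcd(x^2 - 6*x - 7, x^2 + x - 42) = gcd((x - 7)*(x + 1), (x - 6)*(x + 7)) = 1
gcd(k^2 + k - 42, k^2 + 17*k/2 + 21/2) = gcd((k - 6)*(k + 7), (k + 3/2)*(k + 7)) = k + 7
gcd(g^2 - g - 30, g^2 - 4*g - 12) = g - 6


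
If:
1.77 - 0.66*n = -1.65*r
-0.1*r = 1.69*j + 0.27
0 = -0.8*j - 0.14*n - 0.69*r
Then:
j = -0.15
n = 2.06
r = -0.25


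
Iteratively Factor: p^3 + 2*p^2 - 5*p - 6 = (p + 1)*(p^2 + p - 6) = (p - 2)*(p + 1)*(p + 3)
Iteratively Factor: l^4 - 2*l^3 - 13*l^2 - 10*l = (l + 1)*(l^3 - 3*l^2 - 10*l) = (l + 1)*(l + 2)*(l^2 - 5*l) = (l - 5)*(l + 1)*(l + 2)*(l)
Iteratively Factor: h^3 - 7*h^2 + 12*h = (h - 3)*(h^2 - 4*h) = (h - 4)*(h - 3)*(h)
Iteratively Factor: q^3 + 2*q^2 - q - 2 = (q + 1)*(q^2 + q - 2) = (q + 1)*(q + 2)*(q - 1)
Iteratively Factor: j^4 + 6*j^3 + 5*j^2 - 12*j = (j - 1)*(j^3 + 7*j^2 + 12*j) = (j - 1)*(j + 4)*(j^2 + 3*j) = (j - 1)*(j + 3)*(j + 4)*(j)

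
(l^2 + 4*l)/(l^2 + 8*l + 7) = l*(l + 4)/(l^2 + 8*l + 7)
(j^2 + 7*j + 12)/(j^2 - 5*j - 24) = (j + 4)/(j - 8)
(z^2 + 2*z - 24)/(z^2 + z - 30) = (z - 4)/(z - 5)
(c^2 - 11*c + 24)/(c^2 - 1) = (c^2 - 11*c + 24)/(c^2 - 1)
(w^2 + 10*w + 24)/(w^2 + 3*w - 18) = (w + 4)/(w - 3)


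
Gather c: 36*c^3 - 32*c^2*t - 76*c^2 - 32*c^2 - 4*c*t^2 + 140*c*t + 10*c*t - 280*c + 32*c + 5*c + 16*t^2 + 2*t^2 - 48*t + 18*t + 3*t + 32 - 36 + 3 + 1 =36*c^3 + c^2*(-32*t - 108) + c*(-4*t^2 + 150*t - 243) + 18*t^2 - 27*t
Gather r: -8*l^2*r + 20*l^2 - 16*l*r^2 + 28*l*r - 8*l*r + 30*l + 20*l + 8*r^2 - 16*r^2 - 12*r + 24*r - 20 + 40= 20*l^2 + 50*l + r^2*(-16*l - 8) + r*(-8*l^2 + 20*l + 12) + 20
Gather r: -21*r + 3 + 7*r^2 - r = 7*r^2 - 22*r + 3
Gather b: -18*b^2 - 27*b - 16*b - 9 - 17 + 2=-18*b^2 - 43*b - 24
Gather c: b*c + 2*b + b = b*c + 3*b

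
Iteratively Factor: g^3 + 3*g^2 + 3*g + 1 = (g + 1)*(g^2 + 2*g + 1) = (g + 1)^2*(g + 1)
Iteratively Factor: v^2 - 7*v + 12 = (v - 3)*(v - 4)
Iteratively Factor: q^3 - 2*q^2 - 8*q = (q)*(q^2 - 2*q - 8) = q*(q + 2)*(q - 4)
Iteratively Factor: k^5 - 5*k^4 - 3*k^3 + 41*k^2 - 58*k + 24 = (k - 1)*(k^4 - 4*k^3 - 7*k^2 + 34*k - 24) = (k - 1)*(k + 3)*(k^3 - 7*k^2 + 14*k - 8) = (k - 1)^2*(k + 3)*(k^2 - 6*k + 8) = (k - 2)*(k - 1)^2*(k + 3)*(k - 4)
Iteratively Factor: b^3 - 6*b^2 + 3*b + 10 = (b - 5)*(b^2 - b - 2) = (b - 5)*(b + 1)*(b - 2)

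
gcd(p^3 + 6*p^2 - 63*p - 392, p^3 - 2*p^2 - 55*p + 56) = p^2 - p - 56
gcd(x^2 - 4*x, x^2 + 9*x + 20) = 1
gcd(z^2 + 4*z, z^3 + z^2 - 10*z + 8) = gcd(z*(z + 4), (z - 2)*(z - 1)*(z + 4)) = z + 4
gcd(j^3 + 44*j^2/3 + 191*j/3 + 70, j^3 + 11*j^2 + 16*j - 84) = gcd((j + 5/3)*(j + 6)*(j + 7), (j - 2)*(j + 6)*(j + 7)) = j^2 + 13*j + 42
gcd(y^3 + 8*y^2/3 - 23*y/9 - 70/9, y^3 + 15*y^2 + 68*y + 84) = y + 2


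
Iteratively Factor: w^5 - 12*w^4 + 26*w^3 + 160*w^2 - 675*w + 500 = (w - 1)*(w^4 - 11*w^3 + 15*w^2 + 175*w - 500) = (w - 5)*(w - 1)*(w^3 - 6*w^2 - 15*w + 100) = (w - 5)^2*(w - 1)*(w^2 - w - 20) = (w - 5)^2*(w - 1)*(w + 4)*(w - 5)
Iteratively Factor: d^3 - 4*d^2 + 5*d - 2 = (d - 1)*(d^2 - 3*d + 2) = (d - 1)^2*(d - 2)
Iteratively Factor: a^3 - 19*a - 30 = (a - 5)*(a^2 + 5*a + 6) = (a - 5)*(a + 3)*(a + 2)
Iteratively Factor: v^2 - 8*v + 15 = (v - 5)*(v - 3)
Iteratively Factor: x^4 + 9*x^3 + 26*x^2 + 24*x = (x)*(x^3 + 9*x^2 + 26*x + 24) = x*(x + 3)*(x^2 + 6*x + 8) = x*(x + 3)*(x + 4)*(x + 2)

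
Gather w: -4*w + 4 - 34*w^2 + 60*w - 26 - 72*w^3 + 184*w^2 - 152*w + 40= -72*w^3 + 150*w^2 - 96*w + 18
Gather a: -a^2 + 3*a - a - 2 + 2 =-a^2 + 2*a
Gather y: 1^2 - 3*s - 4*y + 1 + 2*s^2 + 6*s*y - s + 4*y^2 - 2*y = 2*s^2 - 4*s + 4*y^2 + y*(6*s - 6) + 2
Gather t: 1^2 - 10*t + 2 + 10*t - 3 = 0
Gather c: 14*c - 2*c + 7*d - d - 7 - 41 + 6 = 12*c + 6*d - 42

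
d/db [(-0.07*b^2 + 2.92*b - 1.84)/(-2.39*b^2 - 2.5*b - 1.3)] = (7.1538*b^2 - 8.6132*b - 8.396)/(5.7121*b^4 + 11.95*b^3 + 12.464*b^2 + 6.5*b + 1.69)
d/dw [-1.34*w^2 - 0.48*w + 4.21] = -2.68*w - 0.48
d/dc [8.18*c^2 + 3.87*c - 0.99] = 16.36*c + 3.87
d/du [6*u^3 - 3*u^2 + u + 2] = 18*u^2 - 6*u + 1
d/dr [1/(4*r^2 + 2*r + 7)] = 2*(-4*r - 1)/(4*r^2 + 2*r + 7)^2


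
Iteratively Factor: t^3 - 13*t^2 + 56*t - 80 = (t - 4)*(t^2 - 9*t + 20) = (t - 4)^2*(t - 5)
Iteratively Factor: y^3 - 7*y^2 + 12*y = (y)*(y^2 - 7*y + 12) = y*(y - 3)*(y - 4)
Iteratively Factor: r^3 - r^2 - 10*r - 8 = (r + 2)*(r^2 - 3*r - 4) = (r - 4)*(r + 2)*(r + 1)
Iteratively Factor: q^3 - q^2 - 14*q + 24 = (q + 4)*(q^2 - 5*q + 6) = (q - 2)*(q + 4)*(q - 3)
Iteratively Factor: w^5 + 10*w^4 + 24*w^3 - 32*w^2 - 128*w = (w + 4)*(w^4 + 6*w^3 - 32*w) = w*(w + 4)*(w^3 + 6*w^2 - 32) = w*(w - 2)*(w + 4)*(w^2 + 8*w + 16) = w*(w - 2)*(w + 4)^2*(w + 4)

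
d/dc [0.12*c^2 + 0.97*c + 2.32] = 0.24*c + 0.97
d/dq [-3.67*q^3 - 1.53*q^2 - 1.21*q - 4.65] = -11.01*q^2 - 3.06*q - 1.21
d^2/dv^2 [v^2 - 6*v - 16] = 2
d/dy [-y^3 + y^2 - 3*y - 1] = -3*y^2 + 2*y - 3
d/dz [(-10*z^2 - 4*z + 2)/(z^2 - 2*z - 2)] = 12*(2*z^2 + 3*z + 1)/(z^4 - 4*z^3 + 8*z + 4)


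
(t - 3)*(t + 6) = t^2 + 3*t - 18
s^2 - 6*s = s*(s - 6)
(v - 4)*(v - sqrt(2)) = v^2 - 4*v - sqrt(2)*v + 4*sqrt(2)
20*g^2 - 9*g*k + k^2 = (-5*g + k)*(-4*g + k)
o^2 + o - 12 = (o - 3)*(o + 4)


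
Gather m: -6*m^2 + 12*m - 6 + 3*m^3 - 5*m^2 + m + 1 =3*m^3 - 11*m^2 + 13*m - 5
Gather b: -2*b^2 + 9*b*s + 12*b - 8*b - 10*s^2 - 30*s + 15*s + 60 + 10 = -2*b^2 + b*(9*s + 4) - 10*s^2 - 15*s + 70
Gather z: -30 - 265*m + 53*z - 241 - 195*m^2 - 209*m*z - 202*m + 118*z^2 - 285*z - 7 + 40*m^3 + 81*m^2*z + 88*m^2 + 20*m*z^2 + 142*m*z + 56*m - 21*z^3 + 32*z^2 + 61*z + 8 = 40*m^3 - 107*m^2 - 411*m - 21*z^3 + z^2*(20*m + 150) + z*(81*m^2 - 67*m - 171) - 270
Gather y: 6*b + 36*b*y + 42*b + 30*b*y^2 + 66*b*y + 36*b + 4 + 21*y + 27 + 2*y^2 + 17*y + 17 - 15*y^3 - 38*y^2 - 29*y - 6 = 84*b - 15*y^3 + y^2*(30*b - 36) + y*(102*b + 9) + 42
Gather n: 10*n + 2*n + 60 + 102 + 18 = 12*n + 180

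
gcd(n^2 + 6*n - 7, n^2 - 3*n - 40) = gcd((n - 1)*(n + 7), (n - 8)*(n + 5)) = 1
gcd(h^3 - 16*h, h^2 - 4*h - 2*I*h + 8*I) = h - 4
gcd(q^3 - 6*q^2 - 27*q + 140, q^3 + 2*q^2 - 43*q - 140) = q^2 - 2*q - 35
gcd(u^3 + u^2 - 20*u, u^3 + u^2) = u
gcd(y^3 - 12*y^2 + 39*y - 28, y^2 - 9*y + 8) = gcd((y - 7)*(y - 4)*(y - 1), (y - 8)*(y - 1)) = y - 1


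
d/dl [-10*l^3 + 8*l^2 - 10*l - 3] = -30*l^2 + 16*l - 10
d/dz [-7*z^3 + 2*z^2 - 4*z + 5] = -21*z^2 + 4*z - 4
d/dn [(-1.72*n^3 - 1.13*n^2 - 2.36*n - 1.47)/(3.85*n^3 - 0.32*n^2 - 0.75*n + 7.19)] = (4.9009*n^4 + 20.752*n^3 - 20.0296*n^2 - 17.1902*n - 18.0709)/(14.8225*n^6 - 2.464*n^5 - 5.6726*n^4 + 55.843*n^3 - 4.0391*n^2 - 10.785*n + 51.6961)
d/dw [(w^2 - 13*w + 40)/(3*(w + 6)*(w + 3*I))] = (w^2*(19 + 3*I) + w*(-80 + 36*I) - 240 - 354*I)/(3*w^4 + w^3*(36 + 18*I) + w^2*(81 + 216*I) + w*(-324 + 648*I) - 972)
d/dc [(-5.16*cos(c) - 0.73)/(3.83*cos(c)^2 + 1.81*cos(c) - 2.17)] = (19.7628*sin(c)^2 - 5.5918*cos(c) - 32.2813)*sin(c)/(3.83*cos(c)^2 + 1.81*cos(c) - 2.17)^2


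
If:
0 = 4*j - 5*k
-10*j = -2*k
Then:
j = 0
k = 0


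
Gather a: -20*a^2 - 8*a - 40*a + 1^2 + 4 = -20*a^2 - 48*a + 5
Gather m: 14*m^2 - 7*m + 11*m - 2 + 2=14*m^2 + 4*m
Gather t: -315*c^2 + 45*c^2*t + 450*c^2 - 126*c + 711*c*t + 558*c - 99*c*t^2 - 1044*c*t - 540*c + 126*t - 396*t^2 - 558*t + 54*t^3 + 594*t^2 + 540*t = 135*c^2 - 108*c + 54*t^3 + t^2*(198 - 99*c) + t*(45*c^2 - 333*c + 108)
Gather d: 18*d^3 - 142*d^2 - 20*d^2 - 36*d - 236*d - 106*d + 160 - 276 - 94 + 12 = 18*d^3 - 162*d^2 - 378*d - 198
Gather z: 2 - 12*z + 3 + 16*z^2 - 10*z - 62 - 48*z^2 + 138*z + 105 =-32*z^2 + 116*z + 48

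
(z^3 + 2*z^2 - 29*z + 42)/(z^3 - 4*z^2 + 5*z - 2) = (z^2 + 4*z - 21)/(z^2 - 2*z + 1)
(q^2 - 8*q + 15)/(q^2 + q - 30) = (q - 3)/(q + 6)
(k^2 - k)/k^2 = (k - 1)/k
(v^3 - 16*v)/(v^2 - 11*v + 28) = v*(v + 4)/(v - 7)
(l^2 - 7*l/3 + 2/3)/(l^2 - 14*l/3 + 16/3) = (3*l - 1)/(3*l - 8)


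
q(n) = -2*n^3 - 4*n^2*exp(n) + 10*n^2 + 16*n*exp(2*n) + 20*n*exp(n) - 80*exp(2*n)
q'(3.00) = -18956.87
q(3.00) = -12391.67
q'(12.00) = 6357322255564.37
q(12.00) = 2966726990916.55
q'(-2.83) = -108.18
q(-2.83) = 119.75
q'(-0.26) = -83.36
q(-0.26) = -53.54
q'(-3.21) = -128.84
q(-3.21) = 164.73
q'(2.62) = -11009.76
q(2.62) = -6809.28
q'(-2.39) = -86.81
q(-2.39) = 76.96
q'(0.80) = -514.10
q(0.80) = -297.56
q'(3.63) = -39192.81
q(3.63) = -30389.56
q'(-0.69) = -53.52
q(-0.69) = -25.36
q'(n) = -4*n^2*exp(n) - 6*n^2 + 32*n*exp(2*n) + 12*n*exp(n) + 20*n - 144*exp(2*n) + 20*exp(n)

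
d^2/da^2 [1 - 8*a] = 0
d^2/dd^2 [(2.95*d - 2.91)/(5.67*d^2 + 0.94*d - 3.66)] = ((27.4534 - 100.359*d)*(5.67*d^2 + 0.94*d - 3.66) + (2.95*d - 2.91)*(11.34*d + 0.94)*(22.68*d + 1.88))/(5.67*d^2 + 0.94*d - 3.66)^3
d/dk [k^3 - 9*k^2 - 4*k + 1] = 3*k^2 - 18*k - 4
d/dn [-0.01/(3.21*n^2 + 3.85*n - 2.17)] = (0.0642*n + 0.0385)/(3.21*n^2 + 3.85*n - 2.17)^2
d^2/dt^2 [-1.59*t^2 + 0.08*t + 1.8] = -3.18000000000000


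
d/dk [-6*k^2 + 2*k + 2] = 2 - 12*k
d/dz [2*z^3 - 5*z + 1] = 6*z^2 - 5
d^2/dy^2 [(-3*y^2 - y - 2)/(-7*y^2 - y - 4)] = 4*(14*y^3 + 21*y^2 - 21*y - 5)/(343*y^6 + 147*y^5 + 609*y^4 + 169*y^3 + 348*y^2 + 48*y + 64)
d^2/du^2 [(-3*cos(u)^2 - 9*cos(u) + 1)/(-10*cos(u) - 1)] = (-300*sin(u)^4 + 422*sin(u)^2 - 173*cos(u)/2 - 45*cos(3*u)/2 - 496)/(10*cos(u) + 1)^3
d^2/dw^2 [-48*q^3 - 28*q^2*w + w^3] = 6*w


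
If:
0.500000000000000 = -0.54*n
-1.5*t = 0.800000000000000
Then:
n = -0.93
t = -0.53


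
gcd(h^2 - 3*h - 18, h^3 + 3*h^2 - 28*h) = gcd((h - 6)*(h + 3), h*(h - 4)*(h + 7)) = 1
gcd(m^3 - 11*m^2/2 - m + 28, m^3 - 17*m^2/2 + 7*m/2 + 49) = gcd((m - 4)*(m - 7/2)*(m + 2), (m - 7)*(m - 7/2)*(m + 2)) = m^2 - 3*m/2 - 7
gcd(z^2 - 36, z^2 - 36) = z^2 - 36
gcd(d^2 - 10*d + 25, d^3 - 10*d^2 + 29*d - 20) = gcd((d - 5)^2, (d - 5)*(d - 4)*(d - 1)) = d - 5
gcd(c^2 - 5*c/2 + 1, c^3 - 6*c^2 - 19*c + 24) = 1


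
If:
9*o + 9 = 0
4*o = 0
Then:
No Solution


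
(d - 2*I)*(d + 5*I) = d^2 + 3*I*d + 10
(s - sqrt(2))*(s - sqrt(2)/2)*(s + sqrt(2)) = s^3 - sqrt(2)*s^2/2 - 2*s + sqrt(2)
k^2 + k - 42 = (k - 6)*(k + 7)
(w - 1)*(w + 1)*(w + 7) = w^3 + 7*w^2 - w - 7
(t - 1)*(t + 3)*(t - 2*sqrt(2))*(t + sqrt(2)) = t^4 - sqrt(2)*t^3 + 2*t^3 - 7*t^2 - 2*sqrt(2)*t^2 - 8*t + 3*sqrt(2)*t + 12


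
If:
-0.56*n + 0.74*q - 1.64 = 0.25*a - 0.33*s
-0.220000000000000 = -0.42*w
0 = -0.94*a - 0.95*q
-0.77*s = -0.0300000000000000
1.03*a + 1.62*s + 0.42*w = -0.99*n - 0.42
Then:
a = -3.08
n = 2.49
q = 3.04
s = 0.04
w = 0.52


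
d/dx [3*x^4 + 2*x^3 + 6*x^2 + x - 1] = 12*x^3 + 6*x^2 + 12*x + 1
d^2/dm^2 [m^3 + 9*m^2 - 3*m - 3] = 6*m + 18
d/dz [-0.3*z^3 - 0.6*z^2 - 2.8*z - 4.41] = -0.9*z^2 - 1.2*z - 2.8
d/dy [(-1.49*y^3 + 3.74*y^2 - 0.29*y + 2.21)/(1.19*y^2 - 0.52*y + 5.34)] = (-1.7731*y^4 + 1.5496*y^3 - 25.4695*y^2 + 34.6834*y - 0.3994)/(1.4161*y^4 - 1.2376*y^3 + 12.9796*y^2 - 5.5536*y + 28.5156)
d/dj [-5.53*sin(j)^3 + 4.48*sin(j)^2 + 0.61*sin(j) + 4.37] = (-16.59*sin(j)^2 + 8.96*sin(j) + 0.61)*cos(j)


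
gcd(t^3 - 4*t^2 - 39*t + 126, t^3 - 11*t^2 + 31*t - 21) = t^2 - 10*t + 21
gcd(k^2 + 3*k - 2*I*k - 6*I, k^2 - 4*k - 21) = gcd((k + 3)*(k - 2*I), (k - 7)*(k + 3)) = k + 3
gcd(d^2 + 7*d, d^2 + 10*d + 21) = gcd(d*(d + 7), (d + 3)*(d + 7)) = d + 7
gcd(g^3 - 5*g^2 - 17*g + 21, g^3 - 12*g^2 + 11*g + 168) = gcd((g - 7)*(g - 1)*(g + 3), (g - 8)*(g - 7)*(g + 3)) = g^2 - 4*g - 21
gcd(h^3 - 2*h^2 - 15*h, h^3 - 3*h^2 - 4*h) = h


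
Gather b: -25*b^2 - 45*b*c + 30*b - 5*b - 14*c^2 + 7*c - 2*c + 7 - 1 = -25*b^2 + b*(25 - 45*c) - 14*c^2 + 5*c + 6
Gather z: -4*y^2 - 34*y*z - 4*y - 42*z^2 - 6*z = -4*y^2 - 4*y - 42*z^2 + z*(-34*y - 6)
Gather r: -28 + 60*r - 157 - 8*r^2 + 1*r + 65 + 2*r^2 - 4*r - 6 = -6*r^2 + 57*r - 126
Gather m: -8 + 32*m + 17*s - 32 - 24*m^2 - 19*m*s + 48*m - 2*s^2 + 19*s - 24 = -24*m^2 + m*(80 - 19*s) - 2*s^2 + 36*s - 64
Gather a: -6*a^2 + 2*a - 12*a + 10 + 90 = -6*a^2 - 10*a + 100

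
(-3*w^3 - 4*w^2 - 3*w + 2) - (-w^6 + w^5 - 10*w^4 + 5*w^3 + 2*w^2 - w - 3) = w^6 - w^5 + 10*w^4 - 8*w^3 - 6*w^2 - 2*w + 5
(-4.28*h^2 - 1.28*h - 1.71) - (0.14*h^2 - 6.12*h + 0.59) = -4.42*h^2 + 4.84*h - 2.3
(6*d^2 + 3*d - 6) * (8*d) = 48*d^3 + 24*d^2 - 48*d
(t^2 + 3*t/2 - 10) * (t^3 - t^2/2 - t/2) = t^5 + t^4 - 45*t^3/4 + 17*t^2/4 + 5*t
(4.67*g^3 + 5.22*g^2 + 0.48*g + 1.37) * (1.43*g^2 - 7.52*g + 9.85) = 6.6781*g^5 - 27.6538*g^4 + 7.4315*g^3 + 49.7665*g^2 - 5.5744*g + 13.4945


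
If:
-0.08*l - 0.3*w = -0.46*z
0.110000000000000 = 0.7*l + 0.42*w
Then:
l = 0.187074829931973 - 1.0952380952381*z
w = 1.82539682539683*z - 0.0498866213151927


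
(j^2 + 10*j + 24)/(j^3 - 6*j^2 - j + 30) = (j^2 + 10*j + 24)/(j^3 - 6*j^2 - j + 30)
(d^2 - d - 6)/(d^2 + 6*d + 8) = (d - 3)/(d + 4)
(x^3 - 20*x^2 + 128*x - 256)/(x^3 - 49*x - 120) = (x^2 - 12*x + 32)/(x^2 + 8*x + 15)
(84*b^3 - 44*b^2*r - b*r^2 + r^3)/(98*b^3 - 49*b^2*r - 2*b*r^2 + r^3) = (-6*b + r)/(-7*b + r)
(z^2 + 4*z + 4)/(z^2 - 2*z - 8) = (z + 2)/(z - 4)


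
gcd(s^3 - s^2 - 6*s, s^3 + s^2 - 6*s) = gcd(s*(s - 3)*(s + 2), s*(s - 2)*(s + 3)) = s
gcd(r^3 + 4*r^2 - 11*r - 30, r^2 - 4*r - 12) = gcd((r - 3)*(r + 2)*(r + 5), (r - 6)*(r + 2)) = r + 2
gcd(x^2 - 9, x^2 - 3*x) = x - 3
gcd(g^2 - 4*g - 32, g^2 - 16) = g + 4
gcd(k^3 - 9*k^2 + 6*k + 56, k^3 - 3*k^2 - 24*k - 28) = k^2 - 5*k - 14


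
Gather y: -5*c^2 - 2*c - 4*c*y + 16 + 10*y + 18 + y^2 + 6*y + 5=-5*c^2 - 2*c + y^2 + y*(16 - 4*c) + 39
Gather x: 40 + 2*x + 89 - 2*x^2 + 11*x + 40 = -2*x^2 + 13*x + 169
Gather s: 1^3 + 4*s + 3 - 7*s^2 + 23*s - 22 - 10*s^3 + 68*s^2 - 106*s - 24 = -10*s^3 + 61*s^2 - 79*s - 42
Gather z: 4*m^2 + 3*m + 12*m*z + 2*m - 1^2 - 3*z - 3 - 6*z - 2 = 4*m^2 + 5*m + z*(12*m - 9) - 6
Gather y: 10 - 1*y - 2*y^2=-2*y^2 - y + 10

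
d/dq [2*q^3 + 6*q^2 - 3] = 6*q*(q + 2)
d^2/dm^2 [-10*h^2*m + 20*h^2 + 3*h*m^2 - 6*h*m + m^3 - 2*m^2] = 6*h + 6*m - 4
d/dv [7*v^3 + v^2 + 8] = v*(21*v + 2)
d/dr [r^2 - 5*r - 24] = 2*r - 5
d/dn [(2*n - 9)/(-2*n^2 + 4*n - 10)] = (-n^2 + 2*n + (n - 1)*(2*n - 9) - 5)/(n^2 - 2*n + 5)^2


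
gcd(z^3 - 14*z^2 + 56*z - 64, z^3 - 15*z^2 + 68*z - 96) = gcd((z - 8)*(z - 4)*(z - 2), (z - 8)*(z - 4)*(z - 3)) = z^2 - 12*z + 32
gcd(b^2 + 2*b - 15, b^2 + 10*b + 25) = b + 5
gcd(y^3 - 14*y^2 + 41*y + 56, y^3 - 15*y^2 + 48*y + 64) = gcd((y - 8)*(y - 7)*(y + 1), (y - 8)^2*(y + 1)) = y^2 - 7*y - 8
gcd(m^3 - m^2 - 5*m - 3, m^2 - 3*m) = m - 3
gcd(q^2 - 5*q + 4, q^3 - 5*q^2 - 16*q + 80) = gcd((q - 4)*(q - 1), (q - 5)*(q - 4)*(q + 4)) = q - 4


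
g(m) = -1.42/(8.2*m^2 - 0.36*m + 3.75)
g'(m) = -1.42*(0.36 - 16.4*m)/(8.2*m^2 - 0.36*m + 3.75)^2 = (23.288*m - 0.5112)/(8.2*m^2 - 0.36*m + 3.75)^2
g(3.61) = -0.01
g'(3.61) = 0.01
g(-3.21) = -0.02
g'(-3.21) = -0.01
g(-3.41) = -0.01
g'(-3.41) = -0.01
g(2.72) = -0.02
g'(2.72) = 0.02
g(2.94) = -0.02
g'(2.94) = 0.01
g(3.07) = -0.02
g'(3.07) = 0.01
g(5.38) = -0.01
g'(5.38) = 0.00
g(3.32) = -0.02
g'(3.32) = 0.01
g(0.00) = -0.38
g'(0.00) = -0.04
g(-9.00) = -0.00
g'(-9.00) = -0.00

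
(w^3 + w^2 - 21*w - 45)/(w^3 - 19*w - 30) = (w + 3)/(w + 2)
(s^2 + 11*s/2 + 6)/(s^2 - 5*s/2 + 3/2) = (2*s^2 + 11*s + 12)/(2*s^2 - 5*s + 3)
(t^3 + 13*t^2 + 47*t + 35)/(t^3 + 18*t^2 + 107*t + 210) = (t + 1)/(t + 6)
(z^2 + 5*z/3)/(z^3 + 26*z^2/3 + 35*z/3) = 1/(z + 7)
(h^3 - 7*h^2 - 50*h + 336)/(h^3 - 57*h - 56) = (h - 6)/(h + 1)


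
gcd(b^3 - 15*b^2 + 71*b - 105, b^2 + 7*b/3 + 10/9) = 1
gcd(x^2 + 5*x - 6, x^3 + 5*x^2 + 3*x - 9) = x - 1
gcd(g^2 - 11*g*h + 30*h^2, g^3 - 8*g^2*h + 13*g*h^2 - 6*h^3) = g - 6*h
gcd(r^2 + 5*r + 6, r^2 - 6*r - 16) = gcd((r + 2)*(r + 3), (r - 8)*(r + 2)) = r + 2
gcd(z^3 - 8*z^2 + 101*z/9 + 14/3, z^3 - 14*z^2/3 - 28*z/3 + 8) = z - 6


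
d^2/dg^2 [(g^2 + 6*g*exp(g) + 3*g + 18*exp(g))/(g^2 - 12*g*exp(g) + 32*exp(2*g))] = 2*(((g^2 + 6*g*exp(g) + 3*g + 18*exp(g))*(6*g*exp(g) - 64*exp(2*g) + 12*exp(g) - 1) + 2*(6*g*exp(g) - g - 32*exp(2*g) + 6*exp(g))*(6*g*exp(g) + 2*g + 24*exp(g) + 3))*(g^2 - 12*g*exp(g) + 32*exp(2*g)) + (g^2 - 12*g*exp(g) + 32*exp(2*g))^2*(3*g*exp(g) + 15*exp(g) + 1) + 4*(g^2 + 6*g*exp(g) + 3*g + 18*exp(g))*(6*g*exp(g) - g - 32*exp(2*g) + 6*exp(g))^2)/(g^2 - 12*g*exp(g) + 32*exp(2*g))^3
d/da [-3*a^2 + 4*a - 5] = 4 - 6*a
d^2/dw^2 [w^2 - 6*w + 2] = 2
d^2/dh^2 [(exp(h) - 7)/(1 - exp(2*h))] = (-exp(4*h) + 28*exp(3*h) - 6*exp(2*h) + 28*exp(h) - 1)*exp(h)/(exp(6*h) - 3*exp(4*h) + 3*exp(2*h) - 1)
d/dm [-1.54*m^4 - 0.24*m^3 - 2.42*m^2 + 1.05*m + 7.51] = -6.16*m^3 - 0.72*m^2 - 4.84*m + 1.05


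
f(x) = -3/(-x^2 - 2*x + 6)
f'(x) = -3*(2*x + 2)/(-x^2 - 2*x + 6)^2 = 6*(-x - 1)/(x^2 + 2*x - 6)^2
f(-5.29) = 0.26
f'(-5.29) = 0.20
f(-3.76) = 4.86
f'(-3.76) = 43.42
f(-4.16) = 1.00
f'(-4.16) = 2.13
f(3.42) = 0.24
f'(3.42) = -0.17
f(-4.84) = 0.39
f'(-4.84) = 0.38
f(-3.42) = -2.62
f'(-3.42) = 11.10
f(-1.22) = -0.43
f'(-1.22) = 0.03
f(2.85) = 0.38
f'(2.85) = -0.38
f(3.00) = 0.33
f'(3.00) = -0.30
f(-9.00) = 0.05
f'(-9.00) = 0.01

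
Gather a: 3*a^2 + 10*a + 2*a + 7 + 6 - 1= 3*a^2 + 12*a + 12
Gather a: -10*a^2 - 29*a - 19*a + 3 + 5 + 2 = -10*a^2 - 48*a + 10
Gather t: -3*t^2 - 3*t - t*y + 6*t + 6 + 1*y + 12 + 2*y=-3*t^2 + t*(3 - y) + 3*y + 18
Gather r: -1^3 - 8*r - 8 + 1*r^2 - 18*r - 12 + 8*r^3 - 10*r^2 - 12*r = 8*r^3 - 9*r^2 - 38*r - 21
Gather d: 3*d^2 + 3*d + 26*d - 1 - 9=3*d^2 + 29*d - 10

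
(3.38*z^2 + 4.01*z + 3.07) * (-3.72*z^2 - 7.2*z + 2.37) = -12.5736*z^4 - 39.2532*z^3 - 32.2818*z^2 - 12.6003*z + 7.2759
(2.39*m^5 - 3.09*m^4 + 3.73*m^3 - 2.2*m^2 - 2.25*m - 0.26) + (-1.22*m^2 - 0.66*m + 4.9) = 2.39*m^5 - 3.09*m^4 + 3.73*m^3 - 3.42*m^2 - 2.91*m + 4.64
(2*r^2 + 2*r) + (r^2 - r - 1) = 3*r^2 + r - 1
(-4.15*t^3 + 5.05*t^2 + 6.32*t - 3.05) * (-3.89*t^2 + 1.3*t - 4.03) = 16.1435*t^5 - 25.0395*t^4 - 1.2953*t^3 - 0.271000000000001*t^2 - 29.4346*t + 12.2915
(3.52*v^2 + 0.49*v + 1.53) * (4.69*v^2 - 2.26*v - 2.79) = 16.5088*v^4 - 5.6571*v^3 - 3.7525*v^2 - 4.8249*v - 4.2687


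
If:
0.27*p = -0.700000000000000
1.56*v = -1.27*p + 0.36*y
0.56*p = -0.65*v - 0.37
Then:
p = -2.59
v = 1.66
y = -1.93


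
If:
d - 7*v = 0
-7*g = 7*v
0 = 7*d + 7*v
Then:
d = 0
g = 0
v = 0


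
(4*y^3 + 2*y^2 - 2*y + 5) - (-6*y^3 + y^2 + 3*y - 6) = 10*y^3 + y^2 - 5*y + 11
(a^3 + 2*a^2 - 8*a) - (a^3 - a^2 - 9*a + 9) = 3*a^2 + a - 9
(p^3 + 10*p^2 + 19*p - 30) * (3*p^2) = 3*p^5 + 30*p^4 + 57*p^3 - 90*p^2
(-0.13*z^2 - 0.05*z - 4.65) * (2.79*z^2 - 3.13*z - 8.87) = -0.3627*z^4 + 0.2674*z^3 - 11.6639*z^2 + 14.998*z + 41.2455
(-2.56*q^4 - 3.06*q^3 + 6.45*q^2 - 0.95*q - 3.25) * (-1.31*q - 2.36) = 3.3536*q^5 + 10.0502*q^4 - 1.2279*q^3 - 13.9775*q^2 + 6.4995*q + 7.67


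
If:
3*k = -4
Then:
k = -4/3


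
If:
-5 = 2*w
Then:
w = -5/2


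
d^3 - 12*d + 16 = (d - 2)^2*(d + 4)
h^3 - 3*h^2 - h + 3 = (h - 3)*(h - 1)*(h + 1)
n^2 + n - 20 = (n - 4)*(n + 5)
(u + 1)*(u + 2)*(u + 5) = u^3 + 8*u^2 + 17*u + 10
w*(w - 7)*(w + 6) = w^3 - w^2 - 42*w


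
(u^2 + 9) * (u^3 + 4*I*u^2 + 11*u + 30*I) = u^5 + 4*I*u^4 + 20*u^3 + 66*I*u^2 + 99*u + 270*I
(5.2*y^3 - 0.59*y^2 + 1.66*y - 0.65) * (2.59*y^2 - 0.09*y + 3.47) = 13.468*y^5 - 1.9961*y^4 + 22.3965*y^3 - 3.8802*y^2 + 5.8187*y - 2.2555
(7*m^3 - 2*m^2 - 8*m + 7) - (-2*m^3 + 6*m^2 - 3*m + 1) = 9*m^3 - 8*m^2 - 5*m + 6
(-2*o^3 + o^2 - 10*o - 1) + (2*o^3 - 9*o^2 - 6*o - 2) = -8*o^2 - 16*o - 3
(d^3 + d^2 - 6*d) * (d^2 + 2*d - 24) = d^5 + 3*d^4 - 28*d^3 - 36*d^2 + 144*d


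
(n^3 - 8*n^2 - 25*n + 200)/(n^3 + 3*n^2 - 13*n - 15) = (n^2 - 13*n + 40)/(n^2 - 2*n - 3)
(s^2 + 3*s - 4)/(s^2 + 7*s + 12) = (s - 1)/(s + 3)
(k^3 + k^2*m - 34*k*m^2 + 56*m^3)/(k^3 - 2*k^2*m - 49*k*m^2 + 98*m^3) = (k - 4*m)/(k - 7*m)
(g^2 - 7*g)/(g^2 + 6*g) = (g - 7)/(g + 6)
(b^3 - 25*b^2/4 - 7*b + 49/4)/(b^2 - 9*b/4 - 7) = (b^2 - 8*b + 7)/(b - 4)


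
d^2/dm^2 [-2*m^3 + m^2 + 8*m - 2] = 2 - 12*m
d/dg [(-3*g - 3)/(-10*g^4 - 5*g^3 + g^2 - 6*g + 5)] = 3*(10*g^4 + 5*g^3 - g^2 + 6*g - (g + 1)*(40*g^3 + 15*g^2 - 2*g + 6) - 5)/(10*g^4 + 5*g^3 - g^2 + 6*g - 5)^2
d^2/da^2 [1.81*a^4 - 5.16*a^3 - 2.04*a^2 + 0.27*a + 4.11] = 21.72*a^2 - 30.96*a - 4.08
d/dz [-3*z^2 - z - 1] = -6*z - 1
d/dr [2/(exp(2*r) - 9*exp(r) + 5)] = (18 - 4*exp(r))*exp(r)/(exp(2*r) - 9*exp(r) + 5)^2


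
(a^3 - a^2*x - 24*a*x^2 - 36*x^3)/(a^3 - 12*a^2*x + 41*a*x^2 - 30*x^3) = (a^2 + 5*a*x + 6*x^2)/(a^2 - 6*a*x + 5*x^2)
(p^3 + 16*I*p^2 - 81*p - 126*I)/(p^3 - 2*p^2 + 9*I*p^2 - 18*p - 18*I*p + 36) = (p + 7*I)/(p - 2)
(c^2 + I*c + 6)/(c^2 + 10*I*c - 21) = (c - 2*I)/(c + 7*I)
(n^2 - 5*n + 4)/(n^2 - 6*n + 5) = (n - 4)/(n - 5)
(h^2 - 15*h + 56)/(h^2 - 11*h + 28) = (h - 8)/(h - 4)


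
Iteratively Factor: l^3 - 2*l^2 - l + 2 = (l - 1)*(l^2 - l - 2) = (l - 1)*(l + 1)*(l - 2)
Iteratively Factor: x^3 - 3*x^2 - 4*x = (x + 1)*(x^2 - 4*x) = (x - 4)*(x + 1)*(x)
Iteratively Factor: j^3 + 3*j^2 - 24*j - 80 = (j - 5)*(j^2 + 8*j + 16) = (j - 5)*(j + 4)*(j + 4)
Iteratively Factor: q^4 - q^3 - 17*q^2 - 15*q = (q - 5)*(q^3 + 4*q^2 + 3*q) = (q - 5)*(q + 3)*(q^2 + q) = q*(q - 5)*(q + 3)*(q + 1)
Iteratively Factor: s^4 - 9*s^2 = (s - 3)*(s^3 + 3*s^2) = s*(s - 3)*(s^2 + 3*s) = s*(s - 3)*(s + 3)*(s)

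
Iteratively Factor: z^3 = (z)*(z^2) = z^2*(z)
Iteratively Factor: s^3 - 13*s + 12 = (s + 4)*(s^2 - 4*s + 3) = (s - 3)*(s + 4)*(s - 1)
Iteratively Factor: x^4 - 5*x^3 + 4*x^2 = (x)*(x^3 - 5*x^2 + 4*x) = x*(x - 1)*(x^2 - 4*x) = x*(x - 4)*(x - 1)*(x)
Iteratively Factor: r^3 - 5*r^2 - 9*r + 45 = (r - 5)*(r^2 - 9) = (r - 5)*(r + 3)*(r - 3)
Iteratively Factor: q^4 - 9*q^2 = (q + 3)*(q^3 - 3*q^2) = q*(q + 3)*(q^2 - 3*q) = q*(q - 3)*(q + 3)*(q)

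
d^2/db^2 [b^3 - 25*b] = 6*b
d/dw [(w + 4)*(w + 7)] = 2*w + 11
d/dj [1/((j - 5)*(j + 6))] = (-2*j - 1)/(j^4 + 2*j^3 - 59*j^2 - 60*j + 900)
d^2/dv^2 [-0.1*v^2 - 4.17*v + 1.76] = -0.200000000000000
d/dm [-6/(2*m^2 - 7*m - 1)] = 6*(4*m - 7)/(-2*m^2 + 7*m + 1)^2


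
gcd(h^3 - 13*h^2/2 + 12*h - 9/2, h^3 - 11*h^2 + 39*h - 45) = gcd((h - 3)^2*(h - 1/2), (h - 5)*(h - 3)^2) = h^2 - 6*h + 9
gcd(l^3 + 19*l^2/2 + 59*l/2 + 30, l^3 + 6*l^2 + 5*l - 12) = l^2 + 7*l + 12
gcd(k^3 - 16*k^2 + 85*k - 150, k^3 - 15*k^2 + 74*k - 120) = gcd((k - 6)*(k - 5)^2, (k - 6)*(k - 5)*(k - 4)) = k^2 - 11*k + 30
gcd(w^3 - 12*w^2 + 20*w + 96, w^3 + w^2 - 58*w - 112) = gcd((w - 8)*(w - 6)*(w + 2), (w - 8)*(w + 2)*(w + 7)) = w^2 - 6*w - 16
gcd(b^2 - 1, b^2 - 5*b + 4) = b - 1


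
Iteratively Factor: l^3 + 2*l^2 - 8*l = (l - 2)*(l^2 + 4*l) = (l - 2)*(l + 4)*(l)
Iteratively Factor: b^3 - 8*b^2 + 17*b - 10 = (b - 2)*(b^2 - 6*b + 5) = (b - 5)*(b - 2)*(b - 1)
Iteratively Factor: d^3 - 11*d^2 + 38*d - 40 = (d - 2)*(d^2 - 9*d + 20) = (d - 5)*(d - 2)*(d - 4)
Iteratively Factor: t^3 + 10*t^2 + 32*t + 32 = (t + 4)*(t^2 + 6*t + 8) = (t + 2)*(t + 4)*(t + 4)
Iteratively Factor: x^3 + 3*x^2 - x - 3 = (x + 1)*(x^2 + 2*x - 3) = (x + 1)*(x + 3)*(x - 1)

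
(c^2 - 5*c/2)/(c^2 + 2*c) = (c - 5/2)/(c + 2)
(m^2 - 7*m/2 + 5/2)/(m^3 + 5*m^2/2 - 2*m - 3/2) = (2*m - 5)/(2*m^2 + 7*m + 3)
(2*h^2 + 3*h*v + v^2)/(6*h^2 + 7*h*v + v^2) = (2*h + v)/(6*h + v)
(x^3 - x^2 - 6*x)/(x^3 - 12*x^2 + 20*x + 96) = x*(x - 3)/(x^2 - 14*x + 48)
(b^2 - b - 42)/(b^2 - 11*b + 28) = (b + 6)/(b - 4)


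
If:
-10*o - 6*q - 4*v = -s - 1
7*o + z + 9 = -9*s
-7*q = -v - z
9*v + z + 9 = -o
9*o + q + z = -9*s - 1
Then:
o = -543/85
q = 1766/85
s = -1211/85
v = -1573/85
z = 2787/17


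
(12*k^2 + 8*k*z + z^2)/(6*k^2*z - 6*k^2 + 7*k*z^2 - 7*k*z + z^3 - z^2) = (2*k + z)/(k*z - k + z^2 - z)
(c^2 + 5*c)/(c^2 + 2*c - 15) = c/(c - 3)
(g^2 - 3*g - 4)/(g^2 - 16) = (g + 1)/(g + 4)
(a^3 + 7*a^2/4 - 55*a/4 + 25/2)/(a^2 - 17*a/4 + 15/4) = (a^2 + 3*a - 10)/(a - 3)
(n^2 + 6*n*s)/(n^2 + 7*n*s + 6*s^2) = n/(n + s)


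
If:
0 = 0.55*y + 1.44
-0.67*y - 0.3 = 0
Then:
No Solution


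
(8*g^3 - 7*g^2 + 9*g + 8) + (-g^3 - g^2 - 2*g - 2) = 7*g^3 - 8*g^2 + 7*g + 6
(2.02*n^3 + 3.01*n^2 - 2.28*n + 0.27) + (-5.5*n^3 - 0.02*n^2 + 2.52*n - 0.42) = -3.48*n^3 + 2.99*n^2 + 0.24*n - 0.15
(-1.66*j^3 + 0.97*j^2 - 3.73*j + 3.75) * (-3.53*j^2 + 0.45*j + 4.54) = 5.8598*j^5 - 4.1711*j^4 + 6.067*j^3 - 10.5122*j^2 - 15.2467*j + 17.025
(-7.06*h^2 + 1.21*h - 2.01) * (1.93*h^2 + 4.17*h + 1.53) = -13.6258*h^4 - 27.1049*h^3 - 9.6354*h^2 - 6.5304*h - 3.0753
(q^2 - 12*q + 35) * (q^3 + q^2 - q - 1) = q^5 - 11*q^4 + 22*q^3 + 46*q^2 - 23*q - 35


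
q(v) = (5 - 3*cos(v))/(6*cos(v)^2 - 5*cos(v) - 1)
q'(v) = (5 - 3*cos(v))*(12*sin(v)*cos(v) - 5*sin(v))/(6*cos(v)^2 - 5*cos(v) - 1)^2 + 3*sin(v)/(6*cos(v)^2 - 5*cos(v) - 1)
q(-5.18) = -1.79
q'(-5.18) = -0.99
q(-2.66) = 0.94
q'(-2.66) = 0.67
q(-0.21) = -13.69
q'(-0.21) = -123.28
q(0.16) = -23.05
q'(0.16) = 278.92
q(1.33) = -2.31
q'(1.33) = -4.17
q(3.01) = 0.81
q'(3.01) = -0.14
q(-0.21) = -13.69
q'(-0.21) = -123.28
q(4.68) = -6.13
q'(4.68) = 43.28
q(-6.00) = -7.87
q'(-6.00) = 50.15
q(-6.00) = -7.87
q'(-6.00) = 50.15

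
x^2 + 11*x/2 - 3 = (x - 1/2)*(x + 6)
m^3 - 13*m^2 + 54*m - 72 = (m - 6)*(m - 4)*(m - 3)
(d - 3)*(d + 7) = d^2 + 4*d - 21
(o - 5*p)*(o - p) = o^2 - 6*o*p + 5*p^2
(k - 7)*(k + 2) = k^2 - 5*k - 14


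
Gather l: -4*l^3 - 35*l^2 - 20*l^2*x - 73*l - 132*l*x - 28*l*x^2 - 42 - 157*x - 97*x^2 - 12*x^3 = -4*l^3 + l^2*(-20*x - 35) + l*(-28*x^2 - 132*x - 73) - 12*x^3 - 97*x^2 - 157*x - 42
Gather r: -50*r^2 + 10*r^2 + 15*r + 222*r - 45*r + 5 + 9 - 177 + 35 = -40*r^2 + 192*r - 128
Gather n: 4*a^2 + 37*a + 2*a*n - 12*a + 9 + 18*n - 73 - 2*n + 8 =4*a^2 + 25*a + n*(2*a + 16) - 56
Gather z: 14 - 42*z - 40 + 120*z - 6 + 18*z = 96*z - 32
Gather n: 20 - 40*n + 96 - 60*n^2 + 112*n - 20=-60*n^2 + 72*n + 96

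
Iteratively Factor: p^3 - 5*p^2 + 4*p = (p)*(p^2 - 5*p + 4) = p*(p - 4)*(p - 1)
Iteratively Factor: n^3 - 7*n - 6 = (n - 3)*(n^2 + 3*n + 2) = (n - 3)*(n + 1)*(n + 2)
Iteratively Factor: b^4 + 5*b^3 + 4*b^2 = (b + 4)*(b^3 + b^2) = b*(b + 4)*(b^2 + b) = b*(b + 1)*(b + 4)*(b)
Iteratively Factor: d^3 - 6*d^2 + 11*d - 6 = (d - 3)*(d^2 - 3*d + 2) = (d - 3)*(d - 1)*(d - 2)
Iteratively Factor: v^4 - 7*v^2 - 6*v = (v)*(v^3 - 7*v - 6) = v*(v + 2)*(v^2 - 2*v - 3) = v*(v + 1)*(v + 2)*(v - 3)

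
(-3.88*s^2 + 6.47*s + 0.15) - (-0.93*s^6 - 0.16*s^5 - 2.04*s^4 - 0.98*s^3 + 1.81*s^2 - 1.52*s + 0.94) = 0.93*s^6 + 0.16*s^5 + 2.04*s^4 + 0.98*s^3 - 5.69*s^2 + 7.99*s - 0.79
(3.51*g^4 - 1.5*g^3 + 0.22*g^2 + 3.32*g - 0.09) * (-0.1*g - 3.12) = -0.351*g^5 - 10.8012*g^4 + 4.658*g^3 - 1.0184*g^2 - 10.3494*g + 0.2808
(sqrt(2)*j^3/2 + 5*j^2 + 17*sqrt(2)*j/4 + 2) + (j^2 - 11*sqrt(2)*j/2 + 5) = sqrt(2)*j^3/2 + 6*j^2 - 5*sqrt(2)*j/4 + 7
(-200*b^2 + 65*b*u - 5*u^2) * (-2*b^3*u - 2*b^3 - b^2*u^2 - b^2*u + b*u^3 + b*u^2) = 400*b^5*u + 400*b^5 + 70*b^4*u^2 + 70*b^4*u - 255*b^3*u^3 - 255*b^3*u^2 + 70*b^2*u^4 + 70*b^2*u^3 - 5*b*u^5 - 5*b*u^4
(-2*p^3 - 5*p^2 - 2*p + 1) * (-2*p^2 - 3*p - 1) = 4*p^5 + 16*p^4 + 21*p^3 + 9*p^2 - p - 1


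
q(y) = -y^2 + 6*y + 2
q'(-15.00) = 36.00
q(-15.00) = -313.00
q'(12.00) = -18.00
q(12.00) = -70.00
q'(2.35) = 1.30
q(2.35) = 10.58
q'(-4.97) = 15.94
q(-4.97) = -52.52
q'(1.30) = 3.40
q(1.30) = 8.11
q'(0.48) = 5.04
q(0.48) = 4.65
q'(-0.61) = 7.22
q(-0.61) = -2.03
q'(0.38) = 5.24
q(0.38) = 4.14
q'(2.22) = 1.56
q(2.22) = 10.39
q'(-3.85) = 13.70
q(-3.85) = -35.92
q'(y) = 6 - 2*y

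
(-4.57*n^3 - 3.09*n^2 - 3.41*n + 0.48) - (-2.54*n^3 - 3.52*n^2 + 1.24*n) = -2.03*n^3 + 0.43*n^2 - 4.65*n + 0.48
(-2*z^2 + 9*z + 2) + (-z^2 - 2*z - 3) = -3*z^2 + 7*z - 1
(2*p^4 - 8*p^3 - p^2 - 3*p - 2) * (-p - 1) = -2*p^5 + 6*p^4 + 9*p^3 + 4*p^2 + 5*p + 2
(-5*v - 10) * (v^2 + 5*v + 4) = -5*v^3 - 35*v^2 - 70*v - 40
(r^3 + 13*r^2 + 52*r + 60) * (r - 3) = r^4 + 10*r^3 + 13*r^2 - 96*r - 180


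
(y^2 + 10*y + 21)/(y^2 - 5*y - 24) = (y + 7)/(y - 8)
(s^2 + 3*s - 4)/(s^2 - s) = (s + 4)/s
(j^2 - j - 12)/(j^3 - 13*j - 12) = 1/(j + 1)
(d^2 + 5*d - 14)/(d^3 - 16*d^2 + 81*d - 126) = (d^2 + 5*d - 14)/(d^3 - 16*d^2 + 81*d - 126)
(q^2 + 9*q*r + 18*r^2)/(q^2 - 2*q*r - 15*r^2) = (q + 6*r)/(q - 5*r)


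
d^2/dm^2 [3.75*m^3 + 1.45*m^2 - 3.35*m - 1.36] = 22.5*m + 2.9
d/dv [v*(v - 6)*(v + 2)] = 3*v^2 - 8*v - 12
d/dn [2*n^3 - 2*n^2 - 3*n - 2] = 6*n^2 - 4*n - 3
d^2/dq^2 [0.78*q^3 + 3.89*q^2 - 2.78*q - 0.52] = 4.68*q + 7.78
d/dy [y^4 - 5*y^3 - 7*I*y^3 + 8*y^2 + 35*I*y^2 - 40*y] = 4*y^3 + y^2*(-15 - 21*I) + y*(16 + 70*I) - 40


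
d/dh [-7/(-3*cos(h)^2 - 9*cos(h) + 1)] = 21*(2*cos(h) + 3)*sin(h)/(3*cos(h)^2 + 9*cos(h) - 1)^2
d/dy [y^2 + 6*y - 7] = 2*y + 6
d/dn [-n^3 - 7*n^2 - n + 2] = -3*n^2 - 14*n - 1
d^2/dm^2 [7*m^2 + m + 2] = 14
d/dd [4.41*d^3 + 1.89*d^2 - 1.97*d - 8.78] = 13.23*d^2 + 3.78*d - 1.97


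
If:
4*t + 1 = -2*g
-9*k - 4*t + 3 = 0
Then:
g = -2*t - 1/2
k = 1/3 - 4*t/9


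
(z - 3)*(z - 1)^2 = z^3 - 5*z^2 + 7*z - 3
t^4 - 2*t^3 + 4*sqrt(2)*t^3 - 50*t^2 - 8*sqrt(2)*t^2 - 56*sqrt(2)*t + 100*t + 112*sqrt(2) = (t - 2)*(t - 4*sqrt(2))*(t + sqrt(2))*(t + 7*sqrt(2))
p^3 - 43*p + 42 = (p - 6)*(p - 1)*(p + 7)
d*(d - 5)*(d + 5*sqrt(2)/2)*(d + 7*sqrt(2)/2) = d^4 - 5*d^3 + 6*sqrt(2)*d^3 - 30*sqrt(2)*d^2 + 35*d^2/2 - 175*d/2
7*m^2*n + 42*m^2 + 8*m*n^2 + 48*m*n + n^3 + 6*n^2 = (m + n)*(7*m + n)*(n + 6)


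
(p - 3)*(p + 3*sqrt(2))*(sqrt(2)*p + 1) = sqrt(2)*p^3 - 3*sqrt(2)*p^2 + 7*p^2 - 21*p + 3*sqrt(2)*p - 9*sqrt(2)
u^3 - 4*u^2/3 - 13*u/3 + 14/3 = (u - 7/3)*(u - 1)*(u + 2)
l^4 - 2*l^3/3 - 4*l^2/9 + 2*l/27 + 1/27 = (l - 1)*(l - 1/3)*(l + 1/3)^2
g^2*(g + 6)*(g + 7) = g^4 + 13*g^3 + 42*g^2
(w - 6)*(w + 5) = w^2 - w - 30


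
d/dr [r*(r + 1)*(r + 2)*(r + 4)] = 4*r^3 + 21*r^2 + 28*r + 8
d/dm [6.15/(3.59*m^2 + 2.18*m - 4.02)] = (-44.157*m - 13.407)/(3.59*m^2 + 2.18*m - 4.02)^2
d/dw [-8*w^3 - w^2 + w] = -24*w^2 - 2*w + 1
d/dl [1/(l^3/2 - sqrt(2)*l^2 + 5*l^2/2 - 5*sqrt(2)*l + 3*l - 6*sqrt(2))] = 2*(-3*l^2 - 10*l + 4*sqrt(2)*l - 6 + 10*sqrt(2))/(l^3 - 2*sqrt(2)*l^2 + 5*l^2 - 10*sqrt(2)*l + 6*l - 12*sqrt(2))^2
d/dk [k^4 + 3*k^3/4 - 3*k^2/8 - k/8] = 4*k^3 + 9*k^2/4 - 3*k/4 - 1/8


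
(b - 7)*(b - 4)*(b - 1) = b^3 - 12*b^2 + 39*b - 28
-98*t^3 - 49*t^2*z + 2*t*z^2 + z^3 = (-7*t + z)*(2*t + z)*(7*t + z)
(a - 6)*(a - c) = a^2 - a*c - 6*a + 6*c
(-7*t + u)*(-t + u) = 7*t^2 - 8*t*u + u^2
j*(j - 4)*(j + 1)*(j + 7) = j^4 + 4*j^3 - 25*j^2 - 28*j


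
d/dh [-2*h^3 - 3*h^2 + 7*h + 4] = -6*h^2 - 6*h + 7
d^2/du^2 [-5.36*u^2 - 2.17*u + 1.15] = -10.7200000000000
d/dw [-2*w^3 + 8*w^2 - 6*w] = -6*w^2 + 16*w - 6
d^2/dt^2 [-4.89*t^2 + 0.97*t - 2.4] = -9.78000000000000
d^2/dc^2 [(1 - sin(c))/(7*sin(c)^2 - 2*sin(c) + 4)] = (49*sin(c)^5 - 182*sin(c)^4 - 224*sin(c)^3 + 410*sin(c)^2 + 92*sin(c) - 64)/(7*sin(c)^2 - 2*sin(c) + 4)^3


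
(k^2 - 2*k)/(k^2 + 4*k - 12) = k/(k + 6)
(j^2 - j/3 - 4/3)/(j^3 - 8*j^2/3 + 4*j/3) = (3*j^2 - j - 4)/(j*(3*j^2 - 8*j + 4))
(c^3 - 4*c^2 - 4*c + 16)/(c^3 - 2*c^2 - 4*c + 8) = (c - 4)/(c - 2)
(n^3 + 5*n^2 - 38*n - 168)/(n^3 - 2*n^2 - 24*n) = (n + 7)/n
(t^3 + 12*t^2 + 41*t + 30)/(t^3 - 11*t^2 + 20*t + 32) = (t^2 + 11*t + 30)/(t^2 - 12*t + 32)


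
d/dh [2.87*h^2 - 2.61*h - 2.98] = 5.74*h - 2.61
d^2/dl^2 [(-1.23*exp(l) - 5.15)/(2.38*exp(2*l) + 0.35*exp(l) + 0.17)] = (-6.96721199999999*exp(4*l) - 115.66205*exp(3*l) - 9.883902*exp(2*l) + 7.77707*exp(l) + 0.270878)*exp(l)/(13.481272*exp(6*l) + 5.94762*exp(5*l) + 3.763494*exp(4*l) + 0.892535*exp(3*l) + 0.268821*exp(2*l) + 0.030345*exp(l) + 0.004913)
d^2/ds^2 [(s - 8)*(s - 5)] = 2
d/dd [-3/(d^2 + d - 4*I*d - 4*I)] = 3*(2*d + 1 - 4*I)/(d^2 + d - 4*I*d - 4*I)^2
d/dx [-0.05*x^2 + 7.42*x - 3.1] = 7.42 - 0.1*x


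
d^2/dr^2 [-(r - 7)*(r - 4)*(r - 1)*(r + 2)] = -12*r^2 + 60*r - 30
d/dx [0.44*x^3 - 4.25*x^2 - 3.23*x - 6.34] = 1.32*x^2 - 8.5*x - 3.23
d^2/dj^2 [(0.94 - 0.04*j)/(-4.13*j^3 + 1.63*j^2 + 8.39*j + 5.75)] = (4.093656*j^5 - 194.017488*j^4 + 104.232384*j^3 + 191.843832*j^2 - 213.316248*j - 118.576248)/(70.444997*j^9 - 83.408241*j^8 - 396.403182*j^7 + 40.321574*j^6 + 1037.534496*j^5 + 805.400256*j^4 - 652.756994*j^3 - 1375.93935*j^2 - 832.183125*j - 190.109375)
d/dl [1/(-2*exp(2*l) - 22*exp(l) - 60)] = (exp(l) + 11/2)*exp(l)/(exp(2*l) + 11*exp(l) + 30)^2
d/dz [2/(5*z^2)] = -4/(5*z^3)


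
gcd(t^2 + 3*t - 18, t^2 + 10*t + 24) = t + 6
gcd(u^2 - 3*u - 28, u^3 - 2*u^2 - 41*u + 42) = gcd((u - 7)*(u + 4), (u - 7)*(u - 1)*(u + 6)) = u - 7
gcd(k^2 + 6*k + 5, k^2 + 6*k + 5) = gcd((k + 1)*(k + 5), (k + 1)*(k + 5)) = k^2 + 6*k + 5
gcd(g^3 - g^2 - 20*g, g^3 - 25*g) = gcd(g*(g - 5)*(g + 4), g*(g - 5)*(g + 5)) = g^2 - 5*g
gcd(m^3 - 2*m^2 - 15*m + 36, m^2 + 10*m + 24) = m + 4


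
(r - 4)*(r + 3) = r^2 - r - 12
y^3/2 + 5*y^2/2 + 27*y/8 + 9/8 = (y/2 + 1/4)*(y + 3/2)*(y + 3)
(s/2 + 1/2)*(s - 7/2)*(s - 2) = s^3/2 - 9*s^2/4 + 3*s/4 + 7/2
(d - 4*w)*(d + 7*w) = d^2 + 3*d*w - 28*w^2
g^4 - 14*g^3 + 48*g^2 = g^2*(g - 8)*(g - 6)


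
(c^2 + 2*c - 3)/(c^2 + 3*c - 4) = (c + 3)/(c + 4)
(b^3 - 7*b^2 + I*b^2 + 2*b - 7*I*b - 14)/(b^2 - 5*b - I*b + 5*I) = (b^2 + b*(-7 + 2*I) - 14*I)/(b - 5)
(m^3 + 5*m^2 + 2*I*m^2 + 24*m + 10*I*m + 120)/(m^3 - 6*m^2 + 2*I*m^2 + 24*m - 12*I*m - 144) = (m + 5)/(m - 6)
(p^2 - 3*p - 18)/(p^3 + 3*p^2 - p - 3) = (p - 6)/(p^2 - 1)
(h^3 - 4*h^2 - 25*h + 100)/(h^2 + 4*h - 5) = (h^2 - 9*h + 20)/(h - 1)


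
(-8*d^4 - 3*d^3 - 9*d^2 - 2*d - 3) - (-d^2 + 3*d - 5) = -8*d^4 - 3*d^3 - 8*d^2 - 5*d + 2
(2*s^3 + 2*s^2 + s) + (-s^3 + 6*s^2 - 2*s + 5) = s^3 + 8*s^2 - s + 5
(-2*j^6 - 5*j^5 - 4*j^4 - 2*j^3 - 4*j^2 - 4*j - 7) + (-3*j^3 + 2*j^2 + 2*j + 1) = -2*j^6 - 5*j^5 - 4*j^4 - 5*j^3 - 2*j^2 - 2*j - 6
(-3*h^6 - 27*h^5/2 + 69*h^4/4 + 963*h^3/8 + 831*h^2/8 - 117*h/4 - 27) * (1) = -3*h^6 - 27*h^5/2 + 69*h^4/4 + 963*h^3/8 + 831*h^2/8 - 117*h/4 - 27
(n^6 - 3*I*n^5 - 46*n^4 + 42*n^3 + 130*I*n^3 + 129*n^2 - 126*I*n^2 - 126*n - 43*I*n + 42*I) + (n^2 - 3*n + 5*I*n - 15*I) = n^6 - 3*I*n^5 - 46*n^4 + 42*n^3 + 130*I*n^3 + 130*n^2 - 126*I*n^2 - 129*n - 38*I*n + 27*I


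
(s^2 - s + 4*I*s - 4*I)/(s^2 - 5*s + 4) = (s + 4*I)/(s - 4)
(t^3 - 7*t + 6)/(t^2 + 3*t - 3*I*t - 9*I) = (t^2 - 3*t + 2)/(t - 3*I)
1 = 1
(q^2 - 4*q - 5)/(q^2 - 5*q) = (q + 1)/q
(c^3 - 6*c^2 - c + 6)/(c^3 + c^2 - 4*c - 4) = (c^2 - 7*c + 6)/(c^2 - 4)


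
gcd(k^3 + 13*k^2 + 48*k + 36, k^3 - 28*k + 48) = k + 6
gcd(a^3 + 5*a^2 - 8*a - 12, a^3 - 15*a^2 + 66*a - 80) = a - 2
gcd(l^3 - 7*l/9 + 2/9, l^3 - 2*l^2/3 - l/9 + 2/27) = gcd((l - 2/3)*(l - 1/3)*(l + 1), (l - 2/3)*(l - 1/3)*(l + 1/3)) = l^2 - l + 2/9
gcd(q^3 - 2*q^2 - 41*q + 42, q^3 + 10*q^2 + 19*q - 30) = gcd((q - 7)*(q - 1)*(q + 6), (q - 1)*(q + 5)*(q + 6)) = q^2 + 5*q - 6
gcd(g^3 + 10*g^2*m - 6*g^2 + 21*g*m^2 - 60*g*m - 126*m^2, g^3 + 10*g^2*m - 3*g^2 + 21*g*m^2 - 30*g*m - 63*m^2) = g^2 + 10*g*m + 21*m^2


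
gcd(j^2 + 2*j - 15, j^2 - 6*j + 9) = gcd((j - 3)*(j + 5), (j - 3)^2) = j - 3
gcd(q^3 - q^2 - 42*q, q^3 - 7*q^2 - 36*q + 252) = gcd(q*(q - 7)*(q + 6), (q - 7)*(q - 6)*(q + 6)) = q^2 - q - 42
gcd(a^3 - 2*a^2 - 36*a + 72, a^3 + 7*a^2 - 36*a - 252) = a^2 - 36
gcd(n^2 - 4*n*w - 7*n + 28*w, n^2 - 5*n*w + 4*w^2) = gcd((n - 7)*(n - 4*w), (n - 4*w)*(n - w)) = -n + 4*w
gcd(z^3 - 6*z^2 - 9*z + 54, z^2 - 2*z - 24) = z - 6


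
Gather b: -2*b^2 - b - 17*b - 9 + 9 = -2*b^2 - 18*b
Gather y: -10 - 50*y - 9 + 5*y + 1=-45*y - 18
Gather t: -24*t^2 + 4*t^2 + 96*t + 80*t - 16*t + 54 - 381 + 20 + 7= -20*t^2 + 160*t - 300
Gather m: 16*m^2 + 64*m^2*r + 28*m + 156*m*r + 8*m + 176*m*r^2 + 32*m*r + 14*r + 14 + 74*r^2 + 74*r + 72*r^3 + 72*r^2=m^2*(64*r + 16) + m*(176*r^2 + 188*r + 36) + 72*r^3 + 146*r^2 + 88*r + 14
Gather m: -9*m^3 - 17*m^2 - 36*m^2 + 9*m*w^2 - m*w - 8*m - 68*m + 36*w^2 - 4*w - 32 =-9*m^3 - 53*m^2 + m*(9*w^2 - w - 76) + 36*w^2 - 4*w - 32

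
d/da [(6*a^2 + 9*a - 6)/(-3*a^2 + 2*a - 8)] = 3*(13*a^2 - 44*a - 20)/(9*a^4 - 12*a^3 + 52*a^2 - 32*a + 64)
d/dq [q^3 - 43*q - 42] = 3*q^2 - 43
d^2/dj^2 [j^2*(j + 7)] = 6*j + 14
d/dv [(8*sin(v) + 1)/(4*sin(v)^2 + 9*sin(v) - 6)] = (-8*sin(v) + 16*cos(2*v) - 73)*cos(v)/(4*sin(v)^2 + 9*sin(v) - 6)^2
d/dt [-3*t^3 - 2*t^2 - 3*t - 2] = -9*t^2 - 4*t - 3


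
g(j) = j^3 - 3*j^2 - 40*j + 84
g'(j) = 3*j^2 - 6*j - 40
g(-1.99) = 143.84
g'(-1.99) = -16.18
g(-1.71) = 138.63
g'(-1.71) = -20.97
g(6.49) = -28.60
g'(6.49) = 47.42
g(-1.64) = 137.12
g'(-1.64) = -22.09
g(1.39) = 25.29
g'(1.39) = -42.54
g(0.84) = 48.88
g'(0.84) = -42.92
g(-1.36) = 130.34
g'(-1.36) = -26.29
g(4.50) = -65.62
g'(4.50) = -6.25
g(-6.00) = 0.00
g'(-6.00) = 104.00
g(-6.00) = 0.00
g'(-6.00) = 104.00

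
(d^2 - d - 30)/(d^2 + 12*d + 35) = (d - 6)/(d + 7)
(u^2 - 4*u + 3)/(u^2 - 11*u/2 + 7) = 2*(u^2 - 4*u + 3)/(2*u^2 - 11*u + 14)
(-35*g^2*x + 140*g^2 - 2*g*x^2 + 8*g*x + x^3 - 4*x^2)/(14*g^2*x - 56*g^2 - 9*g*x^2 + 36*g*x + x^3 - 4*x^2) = (5*g + x)/(-2*g + x)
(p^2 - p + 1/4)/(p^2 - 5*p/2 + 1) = (p - 1/2)/(p - 2)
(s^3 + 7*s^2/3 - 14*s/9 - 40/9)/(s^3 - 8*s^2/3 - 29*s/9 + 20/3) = (s + 2)/(s - 3)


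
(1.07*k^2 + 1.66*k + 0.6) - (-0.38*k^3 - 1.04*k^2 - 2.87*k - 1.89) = 0.38*k^3 + 2.11*k^2 + 4.53*k + 2.49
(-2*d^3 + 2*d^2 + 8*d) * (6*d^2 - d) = -12*d^5 + 14*d^4 + 46*d^3 - 8*d^2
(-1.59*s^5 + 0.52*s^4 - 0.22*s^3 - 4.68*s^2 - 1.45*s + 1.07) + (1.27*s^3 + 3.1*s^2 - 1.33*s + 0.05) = -1.59*s^5 + 0.52*s^4 + 1.05*s^3 - 1.58*s^2 - 2.78*s + 1.12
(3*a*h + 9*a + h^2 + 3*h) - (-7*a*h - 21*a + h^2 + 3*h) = 10*a*h + 30*a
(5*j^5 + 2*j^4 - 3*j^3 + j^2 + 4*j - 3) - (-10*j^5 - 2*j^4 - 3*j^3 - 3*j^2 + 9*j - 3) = 15*j^5 + 4*j^4 + 4*j^2 - 5*j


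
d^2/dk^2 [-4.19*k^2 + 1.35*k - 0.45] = -8.38000000000000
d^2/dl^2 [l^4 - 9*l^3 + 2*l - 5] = 6*l*(2*l - 9)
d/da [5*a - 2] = 5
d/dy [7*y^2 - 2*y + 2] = 14*y - 2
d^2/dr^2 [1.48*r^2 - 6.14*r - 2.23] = 2.96000000000000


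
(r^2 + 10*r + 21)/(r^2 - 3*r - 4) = (r^2 + 10*r + 21)/(r^2 - 3*r - 4)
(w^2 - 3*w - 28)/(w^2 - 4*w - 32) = (w - 7)/(w - 8)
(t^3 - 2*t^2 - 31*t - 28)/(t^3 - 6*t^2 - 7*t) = (t + 4)/t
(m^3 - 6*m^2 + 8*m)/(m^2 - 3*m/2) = 2*(m^2 - 6*m + 8)/(2*m - 3)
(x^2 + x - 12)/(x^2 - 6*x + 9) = (x + 4)/(x - 3)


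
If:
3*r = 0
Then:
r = 0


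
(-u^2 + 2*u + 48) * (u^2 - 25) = -u^4 + 2*u^3 + 73*u^2 - 50*u - 1200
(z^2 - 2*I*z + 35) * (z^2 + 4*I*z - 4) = z^4 + 2*I*z^3 + 39*z^2 + 148*I*z - 140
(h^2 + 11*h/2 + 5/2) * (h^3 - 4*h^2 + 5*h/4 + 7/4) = h^5 + 3*h^4/2 - 73*h^3/4 - 11*h^2/8 + 51*h/4 + 35/8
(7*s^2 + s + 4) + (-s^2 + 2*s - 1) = 6*s^2 + 3*s + 3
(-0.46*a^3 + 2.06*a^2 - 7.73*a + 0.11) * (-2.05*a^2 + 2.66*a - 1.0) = 0.943*a^5 - 5.4466*a^4 + 21.7861*a^3 - 22.8473*a^2 + 8.0226*a - 0.11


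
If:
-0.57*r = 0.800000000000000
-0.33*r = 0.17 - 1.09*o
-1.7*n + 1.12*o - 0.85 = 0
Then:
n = -0.68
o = -0.27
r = -1.40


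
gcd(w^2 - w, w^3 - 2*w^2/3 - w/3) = w^2 - w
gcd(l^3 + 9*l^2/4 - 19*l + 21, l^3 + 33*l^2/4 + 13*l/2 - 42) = l^2 + 17*l/4 - 21/2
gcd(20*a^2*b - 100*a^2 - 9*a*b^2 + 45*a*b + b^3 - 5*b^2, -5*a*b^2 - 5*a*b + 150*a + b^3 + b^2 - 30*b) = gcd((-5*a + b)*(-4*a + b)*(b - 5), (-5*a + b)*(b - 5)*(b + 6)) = 5*a*b - 25*a - b^2 + 5*b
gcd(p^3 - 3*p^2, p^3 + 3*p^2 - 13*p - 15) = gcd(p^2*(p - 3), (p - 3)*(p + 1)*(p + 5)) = p - 3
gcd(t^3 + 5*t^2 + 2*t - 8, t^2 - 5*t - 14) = t + 2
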